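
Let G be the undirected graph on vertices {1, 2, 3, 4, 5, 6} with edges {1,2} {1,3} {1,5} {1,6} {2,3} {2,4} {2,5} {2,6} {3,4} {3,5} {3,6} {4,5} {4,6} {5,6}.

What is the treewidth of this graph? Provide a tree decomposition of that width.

The largest bag has 5 vertices, giving width 4; this decomposition certifies tw(G) ≤ 4. On the other hand G contains the 5-clique {1, 2, 3, 5, 6}. A clique must lie in a single bag of any decomposition, so no decomposition can have width below 4. Combining the bounds, tw(G) = 4.

Treewidth 4.
Bags: B1 = {2, 3, 4, 5, 6}  B2 = {1, 2, 3, 5, 6}
Tree: B1–B2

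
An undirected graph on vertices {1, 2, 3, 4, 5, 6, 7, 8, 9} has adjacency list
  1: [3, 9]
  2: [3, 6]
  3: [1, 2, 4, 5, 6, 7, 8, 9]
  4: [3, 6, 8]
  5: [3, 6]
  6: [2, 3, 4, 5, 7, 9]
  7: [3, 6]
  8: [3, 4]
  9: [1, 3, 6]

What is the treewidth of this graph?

2

A width-2 tree decomposition is:
Bags: B1 = {3, 4, 6}  B2 = {2, 3, 6}  B3 = {3, 5, 6}  B4 = {3, 6, 9}  B5 = {3, 6, 7}  B6 = {1, 3, 9}  B7 = {3, 4, 8}
Tree: B1–B2, B2–B3, B1–B4, B1–B5, B4–B6, B1–B7
Every bag has size at most 3, so the width is 3 − 1 = 2 and tw(G) ≤ 2. On the other hand G contains the 3-clique {3, 4, 8}. A clique must lie in a single bag of any decomposition, so no decomposition can have width below 2. The upper and lower bounds meet at 2, so that is the treewidth.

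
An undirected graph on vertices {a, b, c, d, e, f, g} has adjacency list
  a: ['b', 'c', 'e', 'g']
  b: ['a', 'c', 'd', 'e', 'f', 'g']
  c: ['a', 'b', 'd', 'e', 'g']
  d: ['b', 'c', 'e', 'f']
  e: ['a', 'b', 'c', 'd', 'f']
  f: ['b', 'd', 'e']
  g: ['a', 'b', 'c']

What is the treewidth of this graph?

3

A width-3 tree decomposition is:
Bags: B1 = {a, b, c, g}  B2 = {a, b, c, e}  B3 = {b, c, d, e}  B4 = {b, d, e, f}
Tree: B1–B2, B2–B3, B3–B4
The largest bag has 4 vertices, giving width 3; this decomposition certifies tw(G) ≤ 3. On the other hand G contains the 4-clique {a, b, c, g}. A clique must lie in a single bag of any decomposition, so no decomposition can have width below 3. Hence tw(G) = 3 exactly.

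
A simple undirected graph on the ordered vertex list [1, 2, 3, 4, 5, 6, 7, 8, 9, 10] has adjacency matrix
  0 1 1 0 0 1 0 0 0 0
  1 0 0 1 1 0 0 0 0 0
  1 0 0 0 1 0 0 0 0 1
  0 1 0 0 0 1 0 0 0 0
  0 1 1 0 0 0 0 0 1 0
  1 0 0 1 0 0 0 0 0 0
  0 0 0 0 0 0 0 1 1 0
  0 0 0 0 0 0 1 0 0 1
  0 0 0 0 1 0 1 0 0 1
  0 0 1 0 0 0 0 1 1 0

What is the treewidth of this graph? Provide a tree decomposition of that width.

Every bag has size at most 3, so the width is 3 − 1 = 2 and tw(G) ≤ 2. Since 4–6–1–2–4 is a cycle in G, G is not acyclic. Forests are exactly the graphs of treewidth ≤ 1, so tw(G) ≥ 2. Combining the bounds, tw(G) = 2.

Treewidth 2.
One optimal decomposition is:
Bags: B1 = {2, 4, 6}  B2 = {1, 2, 6}  B3 = {1, 2, 5}  B4 = {1, 3, 5}  B5 = {3, 5, 9}  B6 = {3, 9, 10}  B7 = {7, 9, 10}  B8 = {7, 8, 10}
Tree: B1–B2, B2–B3, B3–B4, B4–B5, B5–B6, B6–B7, B7–B8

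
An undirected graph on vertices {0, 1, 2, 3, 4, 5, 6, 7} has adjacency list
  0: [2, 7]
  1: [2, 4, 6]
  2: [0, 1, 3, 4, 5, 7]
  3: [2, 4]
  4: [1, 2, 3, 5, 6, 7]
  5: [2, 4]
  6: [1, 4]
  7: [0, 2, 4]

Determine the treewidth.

A width-2 tree decomposition is:
Bags: B1 = {1, 2, 4}  B2 = {2, 4, 7}  B3 = {0, 2, 7}  B4 = {2, 3, 4}  B5 = {2, 4, 5}  B6 = {1, 4, 6}
Tree: B1–B2, B2–B3, B2–B4, B4–B5, B1–B6
Each bag holds 3 vertices, so the decomposition has width 2, which upper-bounds the treewidth. For the lower bound, the 3 vertices {0, 2, 7} are pairwise adjacent, and any tree decomposition puts a clique entirely inside one bag — forcing width ≥ 2. Hence tw(G) = 2 exactly.

2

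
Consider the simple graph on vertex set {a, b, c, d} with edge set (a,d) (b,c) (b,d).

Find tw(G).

A width-1 tree decomposition is:
Bags: B1 = {a, d}  B2 = {b, d}  B3 = {b, c}
Tree: B1–B2, B2–B3
The largest bag has 2 vertices, giving width 1; this decomposition certifies tw(G) ≤ 1. Since G has at least one edge (e.g. d–a), it is not an edgeless graph, so tw(G) ≥ 1. Hence tw(G) = 1 exactly.

1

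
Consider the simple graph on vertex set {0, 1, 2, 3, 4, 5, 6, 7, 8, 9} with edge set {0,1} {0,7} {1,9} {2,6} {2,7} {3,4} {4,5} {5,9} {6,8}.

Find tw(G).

1

A width-1 tree decomposition is:
Bags: B1 = {3, 4}  B2 = {4, 5}  B3 = {5, 9}  B4 = {1, 9}  B5 = {0, 1}  B6 = {0, 7}  B7 = {2, 7}  B8 = {2, 6}  B9 = {6, 8}
Tree: B1–B2, B2–B3, B3–B4, B4–B5, B5–B6, B6–B7, B7–B8, B8–B9
The largest bag has 2 vertices, giving width 1; this decomposition certifies tw(G) ≤ 1. Since G has at least one edge (e.g. 3–4), it is not an edgeless graph, so tw(G) ≥ 1. Combining the bounds, tw(G) = 1.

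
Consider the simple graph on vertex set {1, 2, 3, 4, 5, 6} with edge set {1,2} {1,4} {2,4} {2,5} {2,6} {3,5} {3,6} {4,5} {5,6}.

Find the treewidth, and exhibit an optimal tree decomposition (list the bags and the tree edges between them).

Treewidth 2.
Bags: B1 = {3, 5, 6}  B2 = {2, 5, 6}  B3 = {2, 4, 5}  B4 = {1, 2, 4}
Tree: B1–B2, B2–B3, B3–B4

The largest bag has 3 vertices, giving width 2; this decomposition certifies tw(G) ≤ 2. Conversely, {1, 2, 4} is a clique of size 3, and the vertices of any clique must share a bag in every tree decomposition; so some bag has ≥ 3 vertices and tw(G) ≥ 2. Hence tw(G) = 2 exactly.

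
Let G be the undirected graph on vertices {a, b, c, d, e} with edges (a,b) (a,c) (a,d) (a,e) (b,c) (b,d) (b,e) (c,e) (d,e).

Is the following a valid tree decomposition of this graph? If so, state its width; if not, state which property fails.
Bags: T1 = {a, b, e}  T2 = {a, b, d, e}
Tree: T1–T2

A tree decomposition must satisfy three properties: every vertex lies in some bag; for every edge, both endpoints lie together in some bag; and for every vertex, the bags containing it form a connected subtree. Here vertex c appears in no bag, so the decomposition is invalid.

No — vertex c appears in no bag.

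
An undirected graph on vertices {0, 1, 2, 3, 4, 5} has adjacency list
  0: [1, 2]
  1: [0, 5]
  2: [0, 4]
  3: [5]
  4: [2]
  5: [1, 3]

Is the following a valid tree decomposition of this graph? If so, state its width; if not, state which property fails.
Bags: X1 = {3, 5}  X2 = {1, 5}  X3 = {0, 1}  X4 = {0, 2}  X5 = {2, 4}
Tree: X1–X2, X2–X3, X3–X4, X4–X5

Yes; width 1.

Checking the three conditions: (i) the bags cover all of {0, 1, 2, 3, 4, 5}; (ii) for each edge, some bag contains both endpoints; (iii) the bags containing any fixed vertex form a subtree. All hold, so the decomposition is valid with width 2 − 1 = 1.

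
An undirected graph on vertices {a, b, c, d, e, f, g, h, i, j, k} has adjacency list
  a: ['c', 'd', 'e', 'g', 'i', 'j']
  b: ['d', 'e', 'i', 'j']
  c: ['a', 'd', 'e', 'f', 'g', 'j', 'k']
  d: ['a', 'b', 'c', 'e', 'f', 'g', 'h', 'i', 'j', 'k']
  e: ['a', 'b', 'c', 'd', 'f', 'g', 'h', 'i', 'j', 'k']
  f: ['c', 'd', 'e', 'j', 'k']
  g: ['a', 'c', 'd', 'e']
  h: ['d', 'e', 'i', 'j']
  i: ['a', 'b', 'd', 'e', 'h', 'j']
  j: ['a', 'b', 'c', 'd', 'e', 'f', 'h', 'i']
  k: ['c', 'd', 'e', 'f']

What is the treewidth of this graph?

A width-4 tree decomposition is:
Bags: B1 = {a, c, d, e, j}  B2 = {a, d, e, i, j}  B3 = {d, e, h, i, j}  B4 = {a, c, d, e, g}  B5 = {b, d, e, i, j}  B6 = {c, d, e, f, j}  B7 = {c, d, e, f, k}
Tree: B1–B2, B2–B3, B1–B4, B3–B5, B1–B6, B6–B7
The largest bag has 5 vertices, giving width 4; this decomposition certifies tw(G) ≤ 4. On the other hand G contains the 5-clique {a, c, d, e, g}. A clique must lie in a single bag of any decomposition, so no decomposition can have width below 4. Therefore the treewidth is 4.

4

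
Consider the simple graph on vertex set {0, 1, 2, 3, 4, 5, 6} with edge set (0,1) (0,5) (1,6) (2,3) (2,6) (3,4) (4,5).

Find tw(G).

A width-2 tree decomposition is:
Bags: B1 = {3, 4, 5}  B2 = {0, 3, 5}  B3 = {0, 1, 3}  B4 = {1, 3, 6}  B5 = {2, 3, 6}
Tree: B1–B2, B2–B3, B3–B4, B4–B5
Each bag holds 3 vertices, so the decomposition has width 2, which upper-bounds the treewidth. Since 3–4–5–0–1–6–2–3 is a cycle in G, G is not acyclic. Forests are exactly the graphs of treewidth ≤ 1, so tw(G) ≥ 2. Hence tw(G) = 2 exactly.

2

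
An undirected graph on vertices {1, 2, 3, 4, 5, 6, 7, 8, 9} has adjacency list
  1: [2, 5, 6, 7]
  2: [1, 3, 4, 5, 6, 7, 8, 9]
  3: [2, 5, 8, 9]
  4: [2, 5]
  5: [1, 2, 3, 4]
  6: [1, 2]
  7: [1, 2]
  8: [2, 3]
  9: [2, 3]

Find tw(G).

2

A width-2 tree decomposition is:
Bags: B1 = {1, 2, 5}  B2 = {2, 4, 5}  B3 = {2, 3, 5}  B4 = {2, 3, 8}  B5 = {1, 2, 6}  B6 = {2, 3, 9}  B7 = {1, 2, 7}
Tree: B1–B2, B2–B3, B3–B4, B1–B5, B4–B6, B5–B7
Each bag holds 3 vertices, so the decomposition has width 2, which upper-bounds the treewidth. On the other hand G contains the 3-clique {1, 2, 5}. A clique must lie in a single bag of any decomposition, so no decomposition can have width below 2. Hence tw(G) = 2 exactly.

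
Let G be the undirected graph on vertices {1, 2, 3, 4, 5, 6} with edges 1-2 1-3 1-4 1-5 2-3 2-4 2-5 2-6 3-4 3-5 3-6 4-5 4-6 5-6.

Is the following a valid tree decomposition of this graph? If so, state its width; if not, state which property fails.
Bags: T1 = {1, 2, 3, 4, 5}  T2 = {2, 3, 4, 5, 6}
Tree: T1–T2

Yes; width 4.

Vertex coverage: the bags together contain {1, 2, 3, 4, 5, 6}, the full vertex set. Edge coverage: each edge of G has both endpoints in at least one bag. Running intersection: for every vertex, the bags containing it form a connected subtree. All three properties hold, so this is a valid tree decomposition of width max|bag| − 1 = 4, and hence tw(G) ≤ 4.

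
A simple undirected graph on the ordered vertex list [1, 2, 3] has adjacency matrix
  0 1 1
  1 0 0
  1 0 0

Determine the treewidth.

A width-1 tree decomposition is:
Bags: B1 = {1, 3}  B2 = {1, 2}
Tree: B1–B2
Every bag has size at most 2, so the width is 2 − 1 = 1 and tw(G) ≤ 1. Since G has at least one edge (e.g. 1–3), it is not an edgeless graph, so tw(G) ≥ 1. Therefore the treewidth is 1.

1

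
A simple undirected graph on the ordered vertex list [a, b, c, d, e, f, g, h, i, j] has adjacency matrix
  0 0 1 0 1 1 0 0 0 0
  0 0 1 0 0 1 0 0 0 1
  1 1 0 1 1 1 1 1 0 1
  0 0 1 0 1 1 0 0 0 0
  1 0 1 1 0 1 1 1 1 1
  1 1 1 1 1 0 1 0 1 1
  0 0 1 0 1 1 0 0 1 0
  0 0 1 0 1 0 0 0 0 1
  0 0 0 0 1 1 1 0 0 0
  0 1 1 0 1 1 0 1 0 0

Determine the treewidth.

A width-3 tree decomposition is:
Bags: B1 = {c, d, e, f}  B2 = {c, e, f, g}  B3 = {c, e, f, j}  B4 = {e, f, g, i}  B5 = {b, c, f, j}  B6 = {a, c, e, f}  B7 = {c, e, h, j}
Tree: B1–B2, B1–B3, B2–B4, B3–B5, B2–B6, B3–B7
Every bag has size at most 4, so the width is 4 − 1 = 3 and tw(G) ≤ 3. On the other hand G contains the 4-clique {c, e, h, j}. A clique must lie in a single bag of any decomposition, so no decomposition can have width below 3. Combining the bounds, tw(G) = 3.

3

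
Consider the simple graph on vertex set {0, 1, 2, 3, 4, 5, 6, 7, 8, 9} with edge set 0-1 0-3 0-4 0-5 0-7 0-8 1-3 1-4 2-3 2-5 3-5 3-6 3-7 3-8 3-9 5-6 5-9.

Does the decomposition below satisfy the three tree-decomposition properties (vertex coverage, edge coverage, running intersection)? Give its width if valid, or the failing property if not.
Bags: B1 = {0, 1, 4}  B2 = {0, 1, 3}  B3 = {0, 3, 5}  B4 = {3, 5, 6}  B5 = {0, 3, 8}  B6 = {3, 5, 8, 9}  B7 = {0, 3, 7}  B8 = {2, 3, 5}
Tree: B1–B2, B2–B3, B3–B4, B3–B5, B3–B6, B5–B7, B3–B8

A tree decomposition must satisfy three properties: every vertex lies in some bag; for every edge, both endpoints lie together in some bag; and for every vertex, the bags containing it form a connected subtree. Here bags containing vertex 8 are not connected in the tree, so the decomposition is invalid.

No — bags containing vertex 8 are not connected in the tree.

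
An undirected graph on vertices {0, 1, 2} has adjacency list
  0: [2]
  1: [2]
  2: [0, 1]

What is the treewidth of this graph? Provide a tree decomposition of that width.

The largest bag has 2 vertices, giving width 1; this decomposition certifies tw(G) ≤ 1. G has an edge, so its treewidth is at least 1. The upper and lower bounds meet at 1, so that is the treewidth.

Treewidth 1.
One optimal decomposition is:
Bags: B1 = {1, 2}  B2 = {0, 2}
Tree: B1–B2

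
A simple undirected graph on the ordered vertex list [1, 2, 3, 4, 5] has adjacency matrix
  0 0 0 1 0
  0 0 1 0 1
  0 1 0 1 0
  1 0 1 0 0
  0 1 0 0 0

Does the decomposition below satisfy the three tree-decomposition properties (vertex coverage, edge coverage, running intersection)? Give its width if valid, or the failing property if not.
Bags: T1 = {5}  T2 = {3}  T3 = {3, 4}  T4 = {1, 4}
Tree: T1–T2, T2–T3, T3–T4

A tree decomposition must satisfy three properties: every vertex lies in some bag; for every edge, both endpoints lie together in some bag; and for every vertex, the bags containing it form a connected subtree. Here vertex 2 appears in no bag, so the decomposition is invalid.

No — vertex 2 appears in no bag.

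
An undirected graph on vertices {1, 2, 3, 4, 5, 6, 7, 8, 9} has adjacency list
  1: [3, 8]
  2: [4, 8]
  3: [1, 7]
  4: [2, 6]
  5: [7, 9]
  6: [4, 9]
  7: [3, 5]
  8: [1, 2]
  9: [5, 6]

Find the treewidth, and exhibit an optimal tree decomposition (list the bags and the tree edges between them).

Treewidth 2.
One optimal decomposition is:
Bags: B1 = {4, 6, 9}  B2 = {2, 4, 9}  B3 = {2, 8, 9}  B4 = {1, 8, 9}  B5 = {1, 3, 9}  B6 = {3, 7, 9}  B7 = {5, 7, 9}
Tree: B1–B2, B2–B3, B3–B4, B4–B5, B5–B6, B6–B7

The largest bag has 3 vertices, giving width 2; this decomposition certifies tw(G) ≤ 2. Since 9–6–4–2–8–1–3–7–5–9 is a cycle in G, G is not acyclic. Forests are exactly the graphs of treewidth ≤ 1, so tw(G) ≥ 2. Hence tw(G) = 2 exactly.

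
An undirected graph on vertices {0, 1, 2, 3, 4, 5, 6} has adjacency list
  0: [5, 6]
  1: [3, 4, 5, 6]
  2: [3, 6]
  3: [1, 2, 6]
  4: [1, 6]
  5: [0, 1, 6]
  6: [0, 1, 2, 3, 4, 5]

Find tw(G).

A width-2 tree decomposition is:
Bags: B1 = {1, 3, 6}  B2 = {1, 5, 6}  B3 = {2, 3, 6}  B4 = {0, 5, 6}  B5 = {1, 4, 6}
Tree: B1–B2, B1–B3, B2–B4, B1–B5
The largest bag has 3 vertices, giving width 2; this decomposition certifies tw(G) ≤ 2. Conversely, {0, 5, 6} is a clique of size 3, and the vertices of any clique must share a bag in every tree decomposition; so some bag has ≥ 3 vertices and tw(G) ≥ 2. The upper and lower bounds meet at 2, so that is the treewidth.

2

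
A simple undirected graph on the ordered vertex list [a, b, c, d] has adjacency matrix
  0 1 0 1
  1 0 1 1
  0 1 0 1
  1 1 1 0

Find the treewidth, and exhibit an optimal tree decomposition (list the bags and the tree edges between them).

The largest bag has 3 vertices, giving width 2; this decomposition certifies tw(G) ≤ 2. Conversely, {b, c, d} is a clique of size 3, and the vertices of any clique must share a bag in every tree decomposition; so some bag has ≥ 3 vertices and tw(G) ≥ 2. Combining the bounds, tw(G) = 2.

Treewidth 2.
One such decomposition:
Bags: B1 = {b, c, d}  B2 = {a, b, d}
Tree: B1–B2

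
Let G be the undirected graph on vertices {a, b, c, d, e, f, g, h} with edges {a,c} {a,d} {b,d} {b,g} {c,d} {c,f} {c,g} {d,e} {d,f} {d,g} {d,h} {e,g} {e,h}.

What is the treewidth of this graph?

A width-2 tree decomposition is:
Bags: B1 = {c, d, f}  B2 = {c, d, g}  B3 = {b, d, g}  B4 = {d, e, g}  B5 = {a, c, d}  B6 = {d, e, h}
Tree: B1–B2, B2–B3, B3–B4, B2–B5, B4–B6
Each bag holds 3 vertices, so the decomposition has width 2, which upper-bounds the treewidth. Conversely, {d, e, g} is a clique of size 3, and the vertices of any clique must share a bag in every tree decomposition; so some bag has ≥ 3 vertices and tw(G) ≥ 2. Combining the bounds, tw(G) = 2.

2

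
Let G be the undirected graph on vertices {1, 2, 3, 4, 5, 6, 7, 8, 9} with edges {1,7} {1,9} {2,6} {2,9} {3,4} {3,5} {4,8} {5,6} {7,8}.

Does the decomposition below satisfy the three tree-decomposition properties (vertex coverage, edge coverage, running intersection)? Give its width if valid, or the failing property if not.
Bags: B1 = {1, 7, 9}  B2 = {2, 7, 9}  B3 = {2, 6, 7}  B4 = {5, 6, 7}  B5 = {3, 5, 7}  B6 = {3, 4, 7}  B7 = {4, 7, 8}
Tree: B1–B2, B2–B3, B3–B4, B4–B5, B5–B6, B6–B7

Vertex coverage: the bags together contain {1, 2, 3, 4, 5, 6, 7, 8, 9}, the full vertex set. Edge coverage: each edge of G has both endpoints in at least one bag. Running intersection: for every vertex, the bags containing it form a connected subtree. All three properties hold, so this is a valid tree decomposition of width max|bag| − 1 = 2, and hence tw(G) ≤ 2.

Yes; width 2.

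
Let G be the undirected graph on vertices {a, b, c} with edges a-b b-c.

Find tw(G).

A width-1 tree decomposition is:
Bags: B1 = {b, c}  B2 = {a, b}
Tree: B1–B2
Every bag has size at most 2, so the width is 2 − 1 = 1 and tw(G) ≤ 1. Since G has at least one edge (e.g. c–b), it is not an edgeless graph, so tw(G) ≥ 1. Therefore the treewidth is 1.

1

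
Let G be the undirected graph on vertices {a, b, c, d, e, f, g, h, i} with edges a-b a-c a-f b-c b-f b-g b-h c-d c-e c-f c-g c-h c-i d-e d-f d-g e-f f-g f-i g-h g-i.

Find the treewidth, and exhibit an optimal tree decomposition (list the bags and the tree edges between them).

Treewidth 3.
One such decomposition:
Bags: B1 = {a, b, c, f}  B2 = {b, c, f, g}  B3 = {b, c, g, h}  B4 = {c, f, g, i}  B5 = {c, d, f, g}  B6 = {c, d, e, f}
Tree: B1–B2, B2–B3, B2–B4, B4–B5, B5–B6

Each bag holds 4 vertices, so the decomposition has width 3, which upper-bounds the treewidth. On the other hand G contains the 4-clique {b, c, g, h}. A clique must lie in a single bag of any decomposition, so no decomposition can have width below 3. Combining the bounds, tw(G) = 3.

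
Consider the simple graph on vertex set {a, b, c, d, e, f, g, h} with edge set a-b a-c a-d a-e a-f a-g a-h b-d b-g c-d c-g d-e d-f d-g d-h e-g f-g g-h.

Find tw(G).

3

A width-3 tree decomposition is:
Bags: B1 = {a, c, d, g}  B2 = {a, d, e, g}  B3 = {a, d, g, h}  B4 = {a, d, f, g}  B5 = {a, b, d, g}
Tree: B1–B2, B2–B3, B2–B4, B3–B5
Each bag holds 4 vertices, so the decomposition has width 3, which upper-bounds the treewidth. Conversely, {a, d, f, g} is a clique of size 4, and the vertices of any clique must share a bag in every tree decomposition; so some bag has ≥ 4 vertices and tw(G) ≥ 3. Therefore the treewidth is 3.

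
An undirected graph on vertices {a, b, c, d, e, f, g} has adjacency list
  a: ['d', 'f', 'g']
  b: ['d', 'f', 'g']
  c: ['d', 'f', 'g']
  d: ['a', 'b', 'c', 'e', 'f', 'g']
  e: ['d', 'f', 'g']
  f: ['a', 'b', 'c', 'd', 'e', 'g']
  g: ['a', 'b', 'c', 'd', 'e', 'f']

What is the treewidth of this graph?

A width-3 tree decomposition is:
Bags: B1 = {d, e, f, g}  B2 = {c, d, f, g}  B3 = {a, d, f, g}  B4 = {b, d, f, g}
Tree: B1–B2, B1–B3, B3–B4
The largest bag has 4 vertices, giving width 3; this decomposition certifies tw(G) ≤ 3. On the other hand G contains the 4-clique {d, e, f, g}. A clique must lie in a single bag of any decomposition, so no decomposition can have width below 3. Therefore the treewidth is 3.

3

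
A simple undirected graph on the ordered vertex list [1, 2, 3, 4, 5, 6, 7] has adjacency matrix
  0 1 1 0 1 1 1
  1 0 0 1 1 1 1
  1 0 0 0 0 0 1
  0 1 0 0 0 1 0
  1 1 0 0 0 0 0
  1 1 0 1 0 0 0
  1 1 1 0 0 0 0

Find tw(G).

2

A width-2 tree decomposition is:
Bags: B1 = {1, 2, 6}  B2 = {1, 2, 7}  B3 = {1, 2, 5}  B4 = {1, 3, 7}  B5 = {2, 4, 6}
Tree: B1–B2, B1–B3, B2–B4, B1–B5
The largest bag has 3 vertices, giving width 2; this decomposition certifies tw(G) ≤ 2. For the lower bound, the 3 vertices {1, 2, 5} are pairwise adjacent, and any tree decomposition puts a clique entirely inside one bag — forcing width ≥ 2. Therefore the treewidth is 2.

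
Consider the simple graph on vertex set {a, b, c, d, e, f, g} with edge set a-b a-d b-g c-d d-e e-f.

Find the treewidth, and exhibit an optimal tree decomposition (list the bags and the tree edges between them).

Treewidth 1.
Bags: B1 = {a, b}  B2 = {a, d}  B3 = {c, d}  B4 = {b, g}  B5 = {d, e}  B6 = {e, f}
Tree: B1–B2, B2–B3, B1–B4, B3–B5, B5–B6

The largest bag has 2 vertices, giving width 1; this decomposition certifies tw(G) ≤ 1. G has an edge, so its treewidth is at least 1. Combining the bounds, tw(G) = 1.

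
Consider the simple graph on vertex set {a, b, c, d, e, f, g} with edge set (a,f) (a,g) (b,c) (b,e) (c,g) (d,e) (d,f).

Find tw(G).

2

A width-2 tree decomposition is:
Bags: B1 = {b, c, g}  B2 = {b, e, g}  B3 = {d, e, g}  B4 = {d, f, g}  B5 = {a, f, g}
Tree: B1–B2, B2–B3, B3–B4, B4–B5
Every bag has size at most 3, so the width is 3 − 1 = 2 and tw(G) ≤ 2. The edges g–c–b–e–d–f–a–g form a cycle, so G is not a tree and its treewidth is at least 2. The upper and lower bounds meet at 2, so that is the treewidth.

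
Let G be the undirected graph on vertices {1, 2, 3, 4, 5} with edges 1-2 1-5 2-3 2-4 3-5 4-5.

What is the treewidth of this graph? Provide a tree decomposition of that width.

Treewidth 2.
One optimal decomposition is:
Bags: B1 = {2, 3, 5}  B2 = {2, 4, 5}  B3 = {1, 2, 5}
Tree: B1–B2, B2–B3

Every bag has size at most 3, so the width is 3 − 1 = 2 and tw(G) ≤ 2. For the lower bound, G contains the cycle 2–3–5–4–2, so G is not a forest; only forests have treewidth ≤ 1, hence tw(G) ≥ 2. The upper and lower bounds meet at 2, so that is the treewidth.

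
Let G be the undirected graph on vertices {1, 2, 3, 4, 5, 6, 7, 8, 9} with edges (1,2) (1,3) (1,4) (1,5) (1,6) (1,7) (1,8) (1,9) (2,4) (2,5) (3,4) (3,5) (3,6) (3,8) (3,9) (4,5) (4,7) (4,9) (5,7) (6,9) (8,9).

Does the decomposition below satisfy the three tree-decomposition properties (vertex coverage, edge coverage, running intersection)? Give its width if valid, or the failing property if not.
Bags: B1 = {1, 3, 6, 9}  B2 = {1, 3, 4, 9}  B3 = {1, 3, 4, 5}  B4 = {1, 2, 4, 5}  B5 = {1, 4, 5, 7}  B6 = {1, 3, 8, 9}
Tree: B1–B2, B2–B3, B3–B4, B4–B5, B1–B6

Yes; width 3.

Every vertex of G appears in some bag (union = {1, 2, 3, 4, 5, 6, 7, 8, 9}); every edge is covered by a bag; and for each vertex v the set of bags containing v is connected in the bag tree. The decomposition is therefore valid. The largest bag has 4 vertices, so the width is 3.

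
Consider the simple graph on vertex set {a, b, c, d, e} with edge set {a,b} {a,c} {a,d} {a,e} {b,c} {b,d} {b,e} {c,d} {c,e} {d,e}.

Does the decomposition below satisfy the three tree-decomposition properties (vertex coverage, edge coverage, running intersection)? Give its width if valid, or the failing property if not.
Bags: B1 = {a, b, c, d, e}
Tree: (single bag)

Every vertex of G appears in some bag (union = {a, b, c, d, e}); every edge is covered by a bag; and for each vertex v the set of bags containing v is connected in the bag tree. The decomposition is therefore valid. The largest bag has 5 vertices, so the width is 4.

Yes; width 4.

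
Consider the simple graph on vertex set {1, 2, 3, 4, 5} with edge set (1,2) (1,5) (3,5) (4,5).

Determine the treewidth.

1

A width-1 tree decomposition is:
Bags: B1 = {1, 5}  B2 = {4, 5}  B3 = {1, 2}  B4 = {3, 5}
Tree: B1–B2, B1–B3, B1–B4
Each bag holds 2 vertices, so the decomposition has width 1, which upper-bounds the treewidth. Since G has at least one edge (e.g. 1–5), it is not an edgeless graph, so tw(G) ≥ 1. Therefore the treewidth is 1.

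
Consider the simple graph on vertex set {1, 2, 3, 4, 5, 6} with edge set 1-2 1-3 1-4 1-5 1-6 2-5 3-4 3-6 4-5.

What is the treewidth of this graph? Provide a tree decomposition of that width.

Treewidth 2.
Bags: B1 = {1, 4, 5}  B2 = {1, 3, 4}  B3 = {1, 2, 5}  B4 = {1, 3, 6}
Tree: B1–B2, B1–B3, B2–B4

The largest bag has 3 vertices, giving width 2; this decomposition certifies tw(G) ≤ 2. On the other hand G contains the 3-clique {1, 2, 5}. A clique must lie in a single bag of any decomposition, so no decomposition can have width below 2. The upper and lower bounds meet at 2, so that is the treewidth.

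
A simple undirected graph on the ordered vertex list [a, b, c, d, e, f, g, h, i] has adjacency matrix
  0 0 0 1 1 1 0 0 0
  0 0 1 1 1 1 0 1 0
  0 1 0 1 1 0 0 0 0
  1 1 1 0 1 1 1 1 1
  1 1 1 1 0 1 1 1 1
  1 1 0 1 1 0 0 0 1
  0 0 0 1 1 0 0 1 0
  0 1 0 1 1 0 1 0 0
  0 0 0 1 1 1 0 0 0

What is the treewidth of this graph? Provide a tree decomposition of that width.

Treewidth 3.
One optimal decomposition is:
Bags: B1 = {b, d, e, f}  B2 = {a, d, e, f}  B3 = {d, e, f, i}  B4 = {b, c, d, e}  B5 = {b, d, e, h}  B6 = {d, e, g, h}
Tree: B1–B2, B2–B3, B1–B4, B1–B5, B5–B6

Each bag holds 4 vertices, so the decomposition has width 3, which upper-bounds the treewidth. On the other hand G contains the 4-clique {d, e, g, h}. A clique must lie in a single bag of any decomposition, so no decomposition can have width below 3. Therefore the treewidth is 3.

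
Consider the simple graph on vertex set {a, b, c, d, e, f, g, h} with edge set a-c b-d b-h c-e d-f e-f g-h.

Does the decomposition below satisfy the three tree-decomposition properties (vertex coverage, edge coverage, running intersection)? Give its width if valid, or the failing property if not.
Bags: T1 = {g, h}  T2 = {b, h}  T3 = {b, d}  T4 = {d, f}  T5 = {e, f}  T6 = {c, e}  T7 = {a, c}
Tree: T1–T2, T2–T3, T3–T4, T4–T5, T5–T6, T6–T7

Yes; width 1.

Every vertex of G appears in some bag (union = {a, b, c, d, e, f, g, h}); every edge is covered by a bag; and for each vertex v the set of bags containing v is connected in the bag tree. The decomposition is therefore valid. The largest bag has 2 vertices, so the width is 1.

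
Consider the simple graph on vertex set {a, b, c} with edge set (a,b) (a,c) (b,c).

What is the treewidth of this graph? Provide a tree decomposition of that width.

Treewidth 2.
Bags: B1 = {a, b, c}
Tree: (single bag)

A single bag containing all 3 vertices is trivially a valid decomposition of width 2. Conversely, {a, b, c} is a clique of size 3, and the vertices of any clique must share a bag in every tree decomposition; so some bag has ≥ 3 vertices and tw(G) ≥ 2. Therefore the treewidth is 2.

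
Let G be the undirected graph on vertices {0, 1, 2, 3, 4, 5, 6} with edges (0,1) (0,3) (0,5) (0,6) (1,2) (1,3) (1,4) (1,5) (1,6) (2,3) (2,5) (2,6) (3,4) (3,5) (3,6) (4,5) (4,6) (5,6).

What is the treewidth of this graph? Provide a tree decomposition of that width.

Each bag holds 5 vertices, so the decomposition has width 4, which upper-bounds the treewidth. On the other hand G contains the 5-clique {0, 1, 3, 5, 6}. A clique must lie in a single bag of any decomposition, so no decomposition can have width below 4. Hence tw(G) = 4 exactly.

Treewidth 4.
One such decomposition:
Bags: B1 = {1, 3, 4, 5, 6}  B2 = {1, 2, 3, 5, 6}  B3 = {0, 1, 3, 5, 6}
Tree: B1–B2, B2–B3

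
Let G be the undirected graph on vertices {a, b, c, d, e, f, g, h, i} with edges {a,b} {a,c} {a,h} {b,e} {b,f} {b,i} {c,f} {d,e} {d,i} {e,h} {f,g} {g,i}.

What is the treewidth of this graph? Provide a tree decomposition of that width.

Each bag holds 4 vertices, so the decomposition has width 3, which upper-bounds the treewidth. For the lower bound: the 4 vertex sets {d,g,i}, {f}, {b}, {a,c,e,h} are disjoint, each induces a connected subgraph, and every pair is joined by at least one edge of G. Contracting each set to a single vertex therefore yields K_{4} as a minor, and since treewidth is minor-monotone, tw(G) ≥ tw(K_{4}) = 3. Therefore the treewidth is 3.

Treewidth 3.
Bags: B1 = {d, f, g, i}  B2 = {b, d, f, i}  B3 = {b, d, e, f}  B4 = {b, c, e, f}  B5 = {a, b, c, e}  B6 = {a, c, e, h}
Tree: B1–B2, B2–B3, B3–B4, B4–B5, B5–B6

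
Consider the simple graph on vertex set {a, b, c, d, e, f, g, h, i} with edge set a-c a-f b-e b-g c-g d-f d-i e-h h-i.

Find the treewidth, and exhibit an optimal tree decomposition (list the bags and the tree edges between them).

Every bag has size at most 3, so the width is 3 − 1 = 2 and tw(G) ≤ 2. For the lower bound, G contains the cycle f–d–i–h–e–b–g–c–a–f, so G is not a forest; only forests have treewidth ≤ 1, hence tw(G) ≥ 2. Therefore the treewidth is 2.

Treewidth 2.
One optimal decomposition is:
Bags: B1 = {d, f, i}  B2 = {f, h, i}  B3 = {e, f, h}  B4 = {b, e, f}  B5 = {b, f, g}  B6 = {c, f, g}  B7 = {a, c, f}
Tree: B1–B2, B2–B3, B3–B4, B4–B5, B5–B6, B6–B7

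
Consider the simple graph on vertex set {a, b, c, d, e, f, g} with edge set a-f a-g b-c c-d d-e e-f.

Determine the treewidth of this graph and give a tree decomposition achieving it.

Each bag holds 2 vertices, so the decomposition has width 1, which upper-bounds the treewidth. Any graph with an edge has treewidth ≥ 1, and G has the edge g–a. Therefore the treewidth is 1.

Treewidth 1.
One such decomposition:
Bags: B1 = {a, g}  B2 = {a, f}  B3 = {e, f}  B4 = {d, e}  B5 = {c, d}  B6 = {b, c}
Tree: B1–B2, B2–B3, B3–B4, B4–B5, B5–B6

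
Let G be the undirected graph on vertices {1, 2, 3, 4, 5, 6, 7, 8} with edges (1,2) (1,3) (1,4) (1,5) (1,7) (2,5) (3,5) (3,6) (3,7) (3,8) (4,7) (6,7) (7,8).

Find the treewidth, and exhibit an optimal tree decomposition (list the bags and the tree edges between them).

Every bag has size at most 3, so the width is 3 − 1 = 2 and tw(G) ≤ 2. On the other hand G contains the 3-clique {3, 7, 8}. A clique must lie in a single bag of any decomposition, so no decomposition can have width below 2. The upper and lower bounds meet at 2, so that is the treewidth.

Treewidth 2.
Bags: B1 = {1, 3, 7}  B2 = {1, 3, 5}  B3 = {1, 2, 5}  B4 = {1, 4, 7}  B5 = {3, 7, 8}  B6 = {3, 6, 7}
Tree: B1–B2, B2–B3, B1–B4, B1–B5, B5–B6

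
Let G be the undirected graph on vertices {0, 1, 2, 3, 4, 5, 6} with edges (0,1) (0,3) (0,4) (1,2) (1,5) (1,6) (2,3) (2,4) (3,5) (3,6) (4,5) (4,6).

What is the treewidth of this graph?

3

A width-3 tree decomposition is:
Bags: B1 = {1, 2, 3, 4}  B2 = {1, 3, 4, 6}  B3 = {0, 1, 3, 4}  B4 = {1, 3, 4, 5}
Tree: B1–B2, B2–B3, B3–B4
The largest bag has 4 vertices, giving width 3; this decomposition certifies tw(G) ≤ 3. For the lower bound: the 4 vertex sets {2,4}, {1,6}, {3}, {0} are disjoint, each induces a connected subgraph, and every pair is joined by at least one edge of G. Contracting each set to a single vertex therefore yields K_{4} as a minor, and since treewidth is minor-monotone, tw(G) ≥ tw(K_{4}) = 3. Hence tw(G) = 3 exactly.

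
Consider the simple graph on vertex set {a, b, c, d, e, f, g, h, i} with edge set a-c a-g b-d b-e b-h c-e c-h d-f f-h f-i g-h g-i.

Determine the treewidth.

3

A width-3 tree decomposition is:
Bags: B1 = {d, f, g, i}  B2 = {d, f, g, h}  B3 = {b, d, g, h}  B4 = {a, b, g, h}  B5 = {a, b, c, h}  B6 = {a, b, c, e}
Tree: B1–B2, B2–B3, B3–B4, B4–B5, B5–B6
The largest bag has 4 vertices, giving width 3; this decomposition certifies tw(G) ≤ 3. For the lower bound: the 4 vertex sets {d,f,i}, {g}, {h}, {a,b,c,e} are disjoint, each induces a connected subgraph, and every pair is joined by at least one edge of G. Contracting each set to a single vertex therefore yields K_{4} as a minor, and since treewidth is minor-monotone, tw(G) ≥ tw(K_{4}) = 3. Hence tw(G) = 3 exactly.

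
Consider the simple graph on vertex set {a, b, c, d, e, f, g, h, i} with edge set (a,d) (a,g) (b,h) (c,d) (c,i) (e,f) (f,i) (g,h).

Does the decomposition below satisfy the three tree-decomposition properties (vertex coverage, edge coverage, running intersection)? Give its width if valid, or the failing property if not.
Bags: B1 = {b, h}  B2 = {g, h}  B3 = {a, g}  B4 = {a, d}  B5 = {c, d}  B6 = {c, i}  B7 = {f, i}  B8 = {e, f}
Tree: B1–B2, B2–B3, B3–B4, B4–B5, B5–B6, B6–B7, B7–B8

Yes; width 1.

Every vertex of G appears in some bag (union = {a, b, c, d, e, f, g, h, i}); every edge is covered by a bag; and for each vertex v the set of bags containing v is connected in the bag tree. The decomposition is therefore valid. The largest bag has 2 vertices, so the width is 1.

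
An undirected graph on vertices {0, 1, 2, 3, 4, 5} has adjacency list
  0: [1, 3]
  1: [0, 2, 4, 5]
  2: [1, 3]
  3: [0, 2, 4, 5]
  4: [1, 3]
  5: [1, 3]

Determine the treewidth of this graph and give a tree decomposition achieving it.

Each bag holds 3 vertices, so the decomposition has width 2, which upper-bounds the treewidth. For the lower bound, G contains the cycle 4–3–2–1–4, so G is not a forest; only forests have treewidth ≤ 1, hence tw(G) ≥ 2. Therefore the treewidth is 2.

Treewidth 2.
One optimal decomposition is:
Bags: B1 = {1, 3, 4}  B2 = {1, 2, 3}  B3 = {0, 1, 3}  B4 = {1, 3, 5}
Tree: B1–B2, B2–B3, B3–B4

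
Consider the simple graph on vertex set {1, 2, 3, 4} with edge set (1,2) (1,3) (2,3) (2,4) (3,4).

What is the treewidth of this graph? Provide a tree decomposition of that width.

Treewidth 2.
One such decomposition:
Bags: B1 = {1, 2, 3}  B2 = {2, 3, 4}
Tree: B1–B2

Each bag holds 3 vertices, so the decomposition has width 2, which upper-bounds the treewidth. On the other hand G contains the 3-clique {1, 2, 3}. A clique must lie in a single bag of any decomposition, so no decomposition can have width below 2. The upper and lower bounds meet at 2, so that is the treewidth.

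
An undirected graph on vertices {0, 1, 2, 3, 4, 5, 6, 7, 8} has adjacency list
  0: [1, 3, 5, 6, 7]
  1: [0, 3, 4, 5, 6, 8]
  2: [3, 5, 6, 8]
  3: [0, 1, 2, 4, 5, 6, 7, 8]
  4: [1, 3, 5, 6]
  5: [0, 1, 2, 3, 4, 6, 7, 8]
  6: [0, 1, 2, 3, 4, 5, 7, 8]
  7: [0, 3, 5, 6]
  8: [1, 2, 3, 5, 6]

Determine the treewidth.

4

A width-4 tree decomposition is:
Bags: B1 = {1, 3, 5, 6, 8}  B2 = {0, 1, 3, 5, 6}  B3 = {0, 3, 5, 6, 7}  B4 = {2, 3, 5, 6, 8}  B5 = {1, 3, 4, 5, 6}
Tree: B1–B2, B2–B3, B1–B4, B2–B5
The largest bag has 5 vertices, giving width 4; this decomposition certifies tw(G) ≤ 4. On the other hand G contains the 5-clique {0, 1, 3, 5, 6}. A clique must lie in a single bag of any decomposition, so no decomposition can have width below 4. Combining the bounds, tw(G) = 4.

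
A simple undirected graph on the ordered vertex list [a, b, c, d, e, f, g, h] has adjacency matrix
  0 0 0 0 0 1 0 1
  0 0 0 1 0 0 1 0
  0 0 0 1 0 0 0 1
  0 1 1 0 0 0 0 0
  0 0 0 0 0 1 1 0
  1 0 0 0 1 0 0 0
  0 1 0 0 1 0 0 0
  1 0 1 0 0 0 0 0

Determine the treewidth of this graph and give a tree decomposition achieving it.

Treewidth 2.
Bags: B1 = {b, e, g}  B2 = {b, e, f}  B3 = {a, b, f}  B4 = {a, b, h}  B5 = {b, c, h}  B6 = {b, c, d}
Tree: B1–B2, B2–B3, B3–B4, B4–B5, B5–B6

Each bag holds 3 vertices, so the decomposition has width 2, which upper-bounds the treewidth. For the lower bound, G contains the cycle b–g–e–f–a–h–c–d–b, so G is not a forest; only forests have treewidth ≤ 1, hence tw(G) ≥ 2. The upper and lower bounds meet at 2, so that is the treewidth.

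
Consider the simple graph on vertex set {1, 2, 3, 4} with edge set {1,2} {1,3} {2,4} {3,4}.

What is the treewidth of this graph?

2

A width-2 tree decomposition is:
Bags: B1 = {1, 3, 4}  B2 = {1, 2, 4}
Tree: B1–B2
The largest bag has 3 vertices, giving width 2; this decomposition certifies tw(G) ≤ 2. The edges 1–3–4–2–1 form a cycle, so G is not a tree and its treewidth is at least 2. Therefore the treewidth is 2.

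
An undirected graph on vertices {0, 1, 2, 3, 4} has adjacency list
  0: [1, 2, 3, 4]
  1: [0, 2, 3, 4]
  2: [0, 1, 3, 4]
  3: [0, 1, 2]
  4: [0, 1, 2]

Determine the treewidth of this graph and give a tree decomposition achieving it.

The largest bag has 4 vertices, giving width 3; this decomposition certifies tw(G) ≤ 3. On the other hand G contains the 4-clique {0, 1, 2, 3}. A clique must lie in a single bag of any decomposition, so no decomposition can have width below 3. The upper and lower bounds meet at 3, so that is the treewidth.

Treewidth 3.
One optimal decomposition is:
Bags: B1 = {0, 1, 2, 4}  B2 = {0, 1, 2, 3}
Tree: B1–B2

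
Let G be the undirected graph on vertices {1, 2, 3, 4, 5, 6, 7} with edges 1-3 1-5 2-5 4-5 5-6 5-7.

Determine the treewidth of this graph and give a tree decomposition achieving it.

Every bag has size at most 2, so the width is 2 − 1 = 1 and tw(G) ≤ 1. G has an edge, so its treewidth is at least 1. Therefore the treewidth is 1.

Treewidth 1.
One such decomposition:
Bags: B1 = {4, 5}  B2 = {5, 6}  B3 = {5, 7}  B4 = {1, 5}  B5 = {1, 3}  B6 = {2, 5}
Tree: B1–B2, B1–B3, B2–B4, B4–B5, B2–B6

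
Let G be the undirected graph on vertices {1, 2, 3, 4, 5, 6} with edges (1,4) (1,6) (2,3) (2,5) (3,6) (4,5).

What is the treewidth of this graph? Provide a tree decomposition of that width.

Every bag has size at most 3, so the width is 3 − 1 = 2 and tw(G) ≤ 2. For the lower bound, G contains the cycle 5–4–1–6–3–2–5, so G is not a forest; only forests have treewidth ≤ 1, hence tw(G) ≥ 2. Therefore the treewidth is 2.

Treewidth 2.
Bags: B1 = {1, 4, 5}  B2 = {1, 5, 6}  B3 = {3, 5, 6}  B4 = {2, 3, 5}
Tree: B1–B2, B2–B3, B3–B4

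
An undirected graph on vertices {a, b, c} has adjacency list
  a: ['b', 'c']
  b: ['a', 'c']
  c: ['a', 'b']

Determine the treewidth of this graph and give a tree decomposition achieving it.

A single bag containing all 3 vertices is trivially a valid decomposition of width 2. Conversely, {a, b, c} is a clique of size 3, and the vertices of any clique must share a bag in every tree decomposition; so some bag has ≥ 3 vertices and tw(G) ≥ 2. The upper and lower bounds meet at 2, so that is the treewidth.

Treewidth 2.
Bags: B1 = {a, b, c}
Tree: (single bag)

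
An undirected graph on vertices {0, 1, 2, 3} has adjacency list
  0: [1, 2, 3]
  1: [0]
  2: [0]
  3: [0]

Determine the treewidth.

A width-1 tree decomposition is:
Bags: B1 = {0, 1}  B2 = {0, 2}  B3 = {0, 3}
Tree: B1–B2, B1–B3
Every bag has size at most 2, so the width is 2 − 1 = 1 and tw(G) ≤ 1. Since G has at least one edge (e.g. 1–0), it is not an edgeless graph, so tw(G) ≥ 1. Therefore the treewidth is 1.

1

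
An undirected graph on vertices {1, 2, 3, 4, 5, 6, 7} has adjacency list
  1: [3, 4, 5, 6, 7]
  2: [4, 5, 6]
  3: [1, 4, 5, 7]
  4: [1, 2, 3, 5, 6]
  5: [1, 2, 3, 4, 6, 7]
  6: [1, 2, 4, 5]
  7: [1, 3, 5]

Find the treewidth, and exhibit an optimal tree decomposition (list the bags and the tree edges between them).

Treewidth 3.
Bags: B1 = {2, 4, 5, 6}  B2 = {1, 4, 5, 6}  B3 = {1, 3, 4, 5}  B4 = {1, 3, 5, 7}
Tree: B1–B2, B2–B3, B3–B4

Each bag holds 4 vertices, so the decomposition has width 3, which upper-bounds the treewidth. On the other hand G contains the 4-clique {1, 3, 4, 5}. A clique must lie in a single bag of any decomposition, so no decomposition can have width below 3. Hence tw(G) = 3 exactly.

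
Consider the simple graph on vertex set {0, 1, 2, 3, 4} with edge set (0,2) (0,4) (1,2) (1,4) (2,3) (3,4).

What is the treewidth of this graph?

2

A width-2 tree decomposition is:
Bags: B1 = {1, 2, 4}  B2 = {2, 3, 4}  B3 = {0, 2, 4}
Tree: B1–B2, B2–B3
The largest bag has 3 vertices, giving width 2; this decomposition certifies tw(G) ≤ 2. For the lower bound, G contains the cycle 1–2–3–4–1, so G is not a forest; only forests have treewidth ≤ 1, hence tw(G) ≥ 2. Therefore the treewidth is 2.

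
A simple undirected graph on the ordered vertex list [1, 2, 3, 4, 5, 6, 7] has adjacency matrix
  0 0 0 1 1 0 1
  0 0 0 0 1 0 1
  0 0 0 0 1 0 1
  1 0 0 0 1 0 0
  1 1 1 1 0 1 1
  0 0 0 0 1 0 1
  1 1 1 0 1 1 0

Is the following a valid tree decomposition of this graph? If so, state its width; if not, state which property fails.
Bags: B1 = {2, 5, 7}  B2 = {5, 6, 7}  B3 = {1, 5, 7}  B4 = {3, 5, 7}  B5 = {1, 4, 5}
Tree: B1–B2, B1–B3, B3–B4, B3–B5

Yes; width 2.

Every vertex of G appears in some bag (union = {1, 2, 3, 4, 5, 6, 7}); every edge is covered by a bag; and for each vertex v the set of bags containing v is connected in the bag tree. The decomposition is therefore valid. The largest bag has 3 vertices, so the width is 2.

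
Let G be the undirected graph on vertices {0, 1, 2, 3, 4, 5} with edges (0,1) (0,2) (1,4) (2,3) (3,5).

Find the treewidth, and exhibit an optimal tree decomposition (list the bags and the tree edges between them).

Treewidth 1.
One such decomposition:
Bags: B1 = {1, 4}  B2 = {0, 1}  B3 = {0, 2}  B4 = {2, 3}  B5 = {3, 5}
Tree: B1–B2, B2–B3, B3–B4, B4–B5

Every bag has size at most 2, so the width is 2 − 1 = 1 and tw(G) ≤ 1. Any graph with an edge has treewidth ≥ 1, and G has the edge 4–1. The upper and lower bounds meet at 1, so that is the treewidth.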